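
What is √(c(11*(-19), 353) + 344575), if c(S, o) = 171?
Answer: √344746 ≈ 587.15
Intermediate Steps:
√(c(11*(-19), 353) + 344575) = √(171 + 344575) = √344746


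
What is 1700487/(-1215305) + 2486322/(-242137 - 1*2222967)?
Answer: -3606758431929/1497926608360 ≈ -2.4078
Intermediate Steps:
1700487/(-1215305) + 2486322/(-242137 - 1*2222967) = 1700487*(-1/1215305) + 2486322/(-242137 - 2222967) = -1700487/1215305 + 2486322/(-2465104) = -1700487/1215305 + 2486322*(-1/2465104) = -1700487/1215305 - 1243161/1232552 = -3606758431929/1497926608360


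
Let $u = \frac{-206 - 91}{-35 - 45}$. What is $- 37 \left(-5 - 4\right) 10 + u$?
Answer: $\frac{266697}{80} \approx 3333.7$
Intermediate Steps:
$u = \frac{297}{80}$ ($u = - \frac{297}{-80} = \left(-297\right) \left(- \frac{1}{80}\right) = \frac{297}{80} \approx 3.7125$)
$- 37 \left(-5 - 4\right) 10 + u = - 37 \left(-5 - 4\right) 10 + \frac{297}{80} = - 37 \left(\left(-9\right) 10\right) + \frac{297}{80} = \left(-37\right) \left(-90\right) + \frac{297}{80} = 3330 + \frac{297}{80} = \frac{266697}{80}$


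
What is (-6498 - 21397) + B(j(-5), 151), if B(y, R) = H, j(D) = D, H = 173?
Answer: -27722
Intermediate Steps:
B(y, R) = 173
(-6498 - 21397) + B(j(-5), 151) = (-6498 - 21397) + 173 = -27895 + 173 = -27722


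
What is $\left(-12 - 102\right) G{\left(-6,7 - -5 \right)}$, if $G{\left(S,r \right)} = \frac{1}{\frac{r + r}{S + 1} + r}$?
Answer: $- \frac{95}{6} \approx -15.833$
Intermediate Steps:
$G{\left(S,r \right)} = \frac{1}{r + \frac{2 r}{1 + S}}$ ($G{\left(S,r \right)} = \frac{1}{\frac{2 r}{1 + S} + r} = \frac{1}{r + \frac{2 r}{1 + S}}$)
$\left(-12 - 102\right) G{\left(-6,7 - -5 \right)} = \left(-12 - 102\right) \frac{1 - 6}{\left(7 - -5\right) \left(3 - 6\right)} = \left(-12 - 102\right) \frac{1}{7 + 5} \frac{1}{-3} \left(-5\right) = - 114 \cdot \frac{1}{12} \left(- \frac{1}{3}\right) \left(-5\right) = \left(-114\right) \frac{5}{36} = - \frac{95}{6}$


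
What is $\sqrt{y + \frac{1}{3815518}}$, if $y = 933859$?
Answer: $\frac{\sqrt{13595285183135657834}}{3815518} \approx 966.36$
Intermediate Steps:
$\sqrt{y + \frac{1}{3815518}} = \sqrt{933859 + \frac{1}{3815518}} = \sqrt{\frac{3563155823963}{3815518}} = \frac{\sqrt{13595285183135657834}}{3815518}$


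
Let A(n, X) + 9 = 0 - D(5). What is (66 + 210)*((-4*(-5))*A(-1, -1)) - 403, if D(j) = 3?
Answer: -66643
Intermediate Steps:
A(n, X) = -12 (A(n, X) = -9 + (0 - 1*3) = -9 + (0 - 3) = -9 - 3 = -12)
(66 + 210)*((-4*(-5))*A(-1, -1)) - 403 = (66 + 210)*(-4*(-5)*(-12)) - 403 = 276*(20*(-12)) - 403 = 276*(-240) - 403 = -66240 - 403 = -66643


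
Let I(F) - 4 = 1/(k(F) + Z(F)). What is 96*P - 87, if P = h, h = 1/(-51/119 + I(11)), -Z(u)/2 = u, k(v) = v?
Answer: -3981/67 ≈ -59.418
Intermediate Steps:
Z(u) = -2*u
I(F) = 4 - 1/F (I(F) = 4 + 1/(F - 2*F) = 4 + 1/(-F) = 4 - 1/F)
h = 77/268 (h = 1/(-51/119 + (4 - 1/11)) = 1/(-51*1/119 + (4 - 1*1/11)) = 1/(-3/7 + (4 - 1/11)) = 1/(-3/7 + 43/11) = 1/(268/77) = 77/268 ≈ 0.28731)
P = 77/268 ≈ 0.28731
96*P - 87 = 96*(77/268) - 87 = 1848/67 - 87 = -3981/67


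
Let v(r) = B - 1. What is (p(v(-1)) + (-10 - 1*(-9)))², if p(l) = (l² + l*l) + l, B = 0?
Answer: 0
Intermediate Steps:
v(r) = -1 (v(r) = 0 - 1 = -1)
p(l) = l + 2*l² (p(l) = (l² + l²) + l = 2*l² + l = l + 2*l²)
(p(v(-1)) + (-10 - 1*(-9)))² = (-(1 + 2*(-1)) + (-10 - 1*(-9)))² = (-(1 - 2) + (-10 + 9))² = (-1*(-1) - 1)² = (1 - 1)² = 0² = 0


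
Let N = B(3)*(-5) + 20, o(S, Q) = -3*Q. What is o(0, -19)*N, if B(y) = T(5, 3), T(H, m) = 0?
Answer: 1140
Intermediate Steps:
B(y) = 0
N = 20 (N = 0*(-5) + 20 = 0 + 20 = 20)
o(0, -19)*N = -3*(-19)*20 = 57*20 = 1140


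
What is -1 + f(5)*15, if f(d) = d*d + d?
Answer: 449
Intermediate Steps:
f(d) = d + d**2 (f(d) = d**2 + d = d + d**2)
-1 + f(5)*15 = -1 + (5*(1 + 5))*15 = -1 + (5*6)*15 = -1 + 30*15 = -1 + 450 = 449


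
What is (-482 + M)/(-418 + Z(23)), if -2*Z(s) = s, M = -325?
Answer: 1614/859 ≈ 1.8789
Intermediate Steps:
Z(s) = -s/2
(-482 + M)/(-418 + Z(23)) = (-482 - 325)/(-418 - 1/2*23) = -807/(-418 - 23/2) = -807/(-859/2) = -807*(-2/859) = 1614/859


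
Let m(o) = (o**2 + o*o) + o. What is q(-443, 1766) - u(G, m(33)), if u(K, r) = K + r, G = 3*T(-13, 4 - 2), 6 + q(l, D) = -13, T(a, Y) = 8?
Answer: -2254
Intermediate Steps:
q(l, D) = -19 (q(l, D) = -6 - 13 = -19)
m(o) = o + 2*o**2 (m(o) = (o**2 + o**2) + o = 2*o**2 + o = o + 2*o**2)
G = 24 (G = 3*8 = 24)
q(-443, 1766) - u(G, m(33)) = -19 - (24 + 33*(1 + 2*33)) = -19 - (24 + 33*(1 + 66)) = -19 - (24 + 33*67) = -19 - (24 + 2211) = -19 - 1*2235 = -19 - 2235 = -2254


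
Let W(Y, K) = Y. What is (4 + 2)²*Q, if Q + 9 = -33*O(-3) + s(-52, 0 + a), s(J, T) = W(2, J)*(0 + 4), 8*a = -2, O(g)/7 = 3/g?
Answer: 8280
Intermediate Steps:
O(g) = 21/g (O(g) = 7*(3/g) = 21/g)
a = -¼ (a = (⅛)*(-2) = -¼ ≈ -0.25000)
s(J, T) = 8 (s(J, T) = 2*(0 + 4) = 2*4 = 8)
Q = 230 (Q = -9 + (-693/(-3) + 8) = -9 + (-693*(-1)/3 + 8) = -9 + (-33*(-7) + 8) = -9 + (231 + 8) = -9 + 239 = 230)
(4 + 2)²*Q = (4 + 2)²*230 = 6²*230 = 36*230 = 8280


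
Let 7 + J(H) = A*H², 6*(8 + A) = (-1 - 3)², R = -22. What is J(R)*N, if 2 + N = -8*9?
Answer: 574610/3 ≈ 1.9154e+5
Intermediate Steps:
N = -74 (N = -2 - 8*9 = -2 - 72 = -74)
A = -16/3 (A = -8 + (-1 - 3)²/6 = -8 + (⅙)*(-4)² = -8 + (⅙)*16 = -8 + 8/3 = -16/3 ≈ -5.3333)
J(H) = -7 - 16*H²/3
J(R)*N = (-7 - 16/3*(-22)²)*(-74) = (-7 - 16/3*484)*(-74) = (-7 - 7744/3)*(-74) = -7765/3*(-74) = 574610/3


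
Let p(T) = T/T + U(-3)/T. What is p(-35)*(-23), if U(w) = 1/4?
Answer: -3197/140 ≈ -22.836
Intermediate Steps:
U(w) = ¼ (U(w) = 1*(¼) = ¼)
p(T) = 1 + 1/(4*T) (p(T) = T/T + 1/(4*T) = 1 + 1/(4*T))
p(-35)*(-23) = ((¼ - 35)/(-35))*(-23) = -1/35*(-139/4)*(-23) = (139/140)*(-23) = -3197/140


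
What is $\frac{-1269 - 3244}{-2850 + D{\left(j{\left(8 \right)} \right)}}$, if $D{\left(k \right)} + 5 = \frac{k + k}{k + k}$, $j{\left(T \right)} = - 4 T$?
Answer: $\frac{4513}{2854} \approx 1.5813$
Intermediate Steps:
$D{\left(k \right)} = -4$ ($D{\left(k \right)} = -5 + \frac{k + k}{k + k} = -5 + \frac{2 k}{2 k} = -5 + 2 k \frac{1}{2 k} = -5 + 1 = -4$)
$\frac{-1269 - 3244}{-2850 + D{\left(j{\left(8 \right)} \right)}} = \frac{-1269 - 3244}{-2850 - 4} = - \frac{4513}{-2854} = \left(-4513\right) \left(- \frac{1}{2854}\right) = \frac{4513}{2854}$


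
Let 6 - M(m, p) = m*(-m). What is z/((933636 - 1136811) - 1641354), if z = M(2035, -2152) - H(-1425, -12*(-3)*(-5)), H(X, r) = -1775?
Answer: -1381002/614843 ≈ -2.2461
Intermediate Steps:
M(m, p) = 6 + m² (M(m, p) = 6 - m*(-m) = 6 - (-1)*m² = 6 + m²)
z = 4143006 (z = (6 + 2035²) - 1*(-1775) = (6 + 4141225) + 1775 = 4141231 + 1775 = 4143006)
z/((933636 - 1136811) - 1641354) = 4143006/((933636 - 1136811) - 1641354) = 4143006/(-203175 - 1641354) = 4143006/(-1844529) = 4143006*(-1/1844529) = -1381002/614843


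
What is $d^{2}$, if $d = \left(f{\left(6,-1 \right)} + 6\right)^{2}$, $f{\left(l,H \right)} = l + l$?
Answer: $104976$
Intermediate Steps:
$f{\left(l,H \right)} = 2 l$
$d = 324$ ($d = \left(2 \cdot 6 + 6\right)^{2} = \left(12 + 6\right)^{2} = 18^{2} = 324$)
$d^{2} = 324^{2} = 104976$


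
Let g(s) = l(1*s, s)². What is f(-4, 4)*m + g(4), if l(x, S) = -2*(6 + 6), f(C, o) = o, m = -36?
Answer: 432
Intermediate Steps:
l(x, S) = -24 (l(x, S) = -2*12 = -24)
g(s) = 576 (g(s) = (-24)² = 576)
f(-4, 4)*m + g(4) = 4*(-36) + 576 = -144 + 576 = 432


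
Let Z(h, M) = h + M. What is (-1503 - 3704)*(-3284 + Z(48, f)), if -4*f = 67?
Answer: 67748277/4 ≈ 1.6937e+7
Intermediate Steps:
f = -67/4 (f = -¼*67 = -67/4 ≈ -16.750)
Z(h, M) = M + h
(-1503 - 3704)*(-3284 + Z(48, f)) = (-1503 - 3704)*(-3284 + (-67/4 + 48)) = -5207*(-3284 + 125/4) = -5207*(-13011/4) = 67748277/4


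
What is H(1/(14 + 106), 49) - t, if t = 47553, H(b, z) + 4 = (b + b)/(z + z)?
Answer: -279635159/5880 ≈ -47557.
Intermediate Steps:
H(b, z) = -4 + b/z (H(b, z) = -4 + (b + b)/(z + z) = -4 + (2*b)/((2*z)) = -4 + (2*b)*(1/(2*z)) = -4 + b/z)
H(1/(14 + 106), 49) - t = (-4 + 1/((14 + 106)*49)) - 1*47553 = (-4 + (1/49)/120) - 47553 = (-4 + (1/120)*(1/49)) - 47553 = (-4 + 1/5880) - 47553 = -23519/5880 - 47553 = -279635159/5880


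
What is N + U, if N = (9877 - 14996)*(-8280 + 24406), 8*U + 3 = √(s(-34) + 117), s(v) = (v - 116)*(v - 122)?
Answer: -660391955/8 + 3*√2613/8 ≈ -8.2549e+7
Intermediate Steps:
s(v) = (-122 + v)*(-116 + v) (s(v) = (-116 + v)*(-122 + v) = (-122 + v)*(-116 + v))
U = -3/8 + 3*√2613/8 (U = -3/8 + √((14152 + (-34)² - 238*(-34)) + 117)/8 = -3/8 + √((14152 + 1156 + 8092) + 117)/8 = -3/8 + √(23400 + 117)/8 = -3/8 + √23517/8 = -3/8 + (3*√2613)/8 = -3/8 + 3*√2613/8 ≈ 18.794)
N = -82548994 (N = -5119*16126 = -82548994)
N + U = -82548994 + (-3/8 + 3*√2613/8) = -660391955/8 + 3*√2613/8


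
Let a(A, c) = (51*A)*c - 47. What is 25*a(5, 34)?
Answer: 215575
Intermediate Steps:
a(A, c) = -47 + 51*A*c (a(A, c) = 51*A*c - 47 = -47 + 51*A*c)
25*a(5, 34) = 25*(-47 + 51*5*34) = 25*(-47 + 8670) = 25*8623 = 215575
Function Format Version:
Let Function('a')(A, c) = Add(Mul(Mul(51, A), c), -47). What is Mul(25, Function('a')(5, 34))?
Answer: 215575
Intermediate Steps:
Function('a')(A, c) = Add(-47, Mul(51, A, c)) (Function('a')(A, c) = Add(Mul(51, A, c), -47) = Add(-47, Mul(51, A, c)))
Mul(25, Function('a')(5, 34)) = Mul(25, Add(-47, Mul(51, 5, 34))) = Mul(25, Add(-47, 8670)) = Mul(25, 8623) = 215575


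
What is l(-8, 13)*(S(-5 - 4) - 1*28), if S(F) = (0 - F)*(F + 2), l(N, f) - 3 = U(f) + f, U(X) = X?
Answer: -2639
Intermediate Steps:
l(N, f) = 3 + 2*f (l(N, f) = 3 + (f + f) = 3 + 2*f)
S(F) = -F*(2 + F) (S(F) = (-F)*(2 + F) = -F*(2 + F))
l(-8, 13)*(S(-5 - 4) - 1*28) = (3 + 2*13)*(-(-5 - 4)*(2 + (-5 - 4)) - 1*28) = (3 + 26)*(-1*(-9)*(2 - 9) - 28) = 29*(-1*(-9)*(-7) - 28) = 29*(-63 - 28) = 29*(-91) = -2639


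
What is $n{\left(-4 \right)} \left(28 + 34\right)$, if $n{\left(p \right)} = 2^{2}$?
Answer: $248$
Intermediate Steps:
$n{\left(p \right)} = 4$
$n{\left(-4 \right)} \left(28 + 34\right) = 4 \left(28 + 34\right) = 4 \cdot 62 = 248$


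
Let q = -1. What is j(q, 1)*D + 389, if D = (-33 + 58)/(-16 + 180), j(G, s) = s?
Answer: 63821/164 ≈ 389.15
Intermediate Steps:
D = 25/164 ≈ 0.15244
j(q, 1)*D + 389 = 1*(25/164) + 389 = 25/164 + 389 = 63821/164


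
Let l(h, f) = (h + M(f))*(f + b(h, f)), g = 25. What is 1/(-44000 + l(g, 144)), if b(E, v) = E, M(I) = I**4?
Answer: 1/72666866849 ≈ 1.3761e-11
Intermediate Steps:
l(h, f) = (f + h)*(h + f**4) (l(h, f) = (h + f**4)*(f + h) = (f + h)*(h + f**4))
1/(-44000 + l(g, 144)) = 1/(-44000 + (144**5 + 25**2 + 144*25 + 25*144**4)) = 1/(-44000 + (61917364224 + 625 + 3600 + 25*429981696)) = 1/(-44000 + (61917364224 + 625 + 3600 + 10749542400)) = 1/(-44000 + 72666910849) = 1/72666866849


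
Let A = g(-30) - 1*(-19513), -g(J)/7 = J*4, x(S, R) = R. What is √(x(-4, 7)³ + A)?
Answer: 2*√5174 ≈ 143.86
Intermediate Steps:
g(J) = -28*J (g(J) = -7*J*4 = -28*J)
A = 20353 (A = -28*(-30) - 1*(-19513) = 840 + 19513 = 20353)
√(x(-4, 7)³ + A) = √(7³ + 20353) = √(343 + 20353) = √20696 = 2*√5174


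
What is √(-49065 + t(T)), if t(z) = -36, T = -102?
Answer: I*√49101 ≈ 221.59*I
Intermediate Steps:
√(-49065 + t(T)) = √(-49065 - 36) = √(-49101) = I*√49101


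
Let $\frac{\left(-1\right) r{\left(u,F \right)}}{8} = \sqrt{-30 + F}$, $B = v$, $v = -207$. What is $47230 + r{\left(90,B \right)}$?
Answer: $47230 - 8 i \sqrt{237} \approx 47230.0 - 123.16 i$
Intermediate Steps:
$B = -207$
$r{\left(u,F \right)} = - 8 \sqrt{-30 + F}$
$47230 + r{\left(90,B \right)} = 47230 - 8 \sqrt{-30 - 207} = 47230 - 8 \sqrt{-237} = 47230 - 8 i \sqrt{237}$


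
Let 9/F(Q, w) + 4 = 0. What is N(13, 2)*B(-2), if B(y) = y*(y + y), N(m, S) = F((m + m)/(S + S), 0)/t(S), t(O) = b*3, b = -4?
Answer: 3/2 ≈ 1.5000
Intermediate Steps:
F(Q, w) = -9/4 (F(Q, w) = 9/(-4 + 0) = 9/(-4) = 9*(-¼) = -9/4)
t(O) = -12 (t(O) = -4*3 = -12)
N(m, S) = 3/16 (N(m, S) = -9/4/(-12) = -9/4*(-1/12) = 3/16)
B(y) = 2*y² (B(y) = y*(2*y) = 2*y²)
N(13, 2)*B(-2) = 3*(2*(-2)²)/16 = 3*(2*4)/16 = (3/16)*8 = 3/2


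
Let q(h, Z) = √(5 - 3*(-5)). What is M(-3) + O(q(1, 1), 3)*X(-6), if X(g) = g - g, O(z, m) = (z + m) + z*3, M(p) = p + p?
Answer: -6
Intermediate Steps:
M(p) = 2*p
q(h, Z) = 2*√5 (q(h, Z) = √(5 + 15) = √20 = 2*√5)
O(z, m) = m + 4*z (O(z, m) = (m + z) + 3*z = m + 4*z)
X(g) = 0
M(-3) + O(q(1, 1), 3)*X(-6) = 2*(-3) + (3 + 4*(2*√5))*0 = -6 + (3 + 8*√5)*0 = -6 + 0 = -6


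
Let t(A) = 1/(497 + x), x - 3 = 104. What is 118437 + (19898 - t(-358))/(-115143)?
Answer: 1176693091739/9935196 ≈ 1.1844e+5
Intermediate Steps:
x = 107 (x = 3 + 104 = 107)
t(A) = 1/604 (t(A) = 1/(497 + 107) = 1/604)
118437 + (19898 - t(-358))/(-115143) = 118437 + (19898 - 1*1/604)/(-115143) = 118437 + (19898 - 1/604)*(-1/115143) = 118437 + (12018391/604)*(-1/115143) = 118437 - 1716913/9935196 = 1176693091739/9935196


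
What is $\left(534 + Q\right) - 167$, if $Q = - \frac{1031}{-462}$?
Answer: $\frac{170585}{462} \approx 369.23$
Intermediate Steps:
$Q = \frac{1031}{462}$ ($Q = \left(-1031\right) \left(- \frac{1}{462}\right) = \frac{1031}{462} \approx 2.2316$)
$\left(534 + Q\right) - 167 = \left(534 + \frac{1031}{462}\right) - 167 = \frac{247739}{462} - 167 = \frac{170585}{462}$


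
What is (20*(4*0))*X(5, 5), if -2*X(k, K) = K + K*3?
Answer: 0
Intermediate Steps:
X(k, K) = -2*K (X(k, K) = -(K + K*3)/2 = -(K + 3*K)/2 = -2*K)
(20*(4*0))*X(5, 5) = (20*(4*0))*(-2*5) = (20*0)*(-10) = 0*(-10) = 0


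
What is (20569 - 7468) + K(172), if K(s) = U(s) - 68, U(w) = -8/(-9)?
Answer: 117305/9 ≈ 13034.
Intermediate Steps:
U(w) = 8/9 (U(w) = -8*(-1/9) = 8/9)
K(s) = -604/9 (K(s) = 8/9 - 68 = -604/9)
(20569 - 7468) + K(172) = (20569 - 7468) - 604/9 = 13101 - 604/9 = 117305/9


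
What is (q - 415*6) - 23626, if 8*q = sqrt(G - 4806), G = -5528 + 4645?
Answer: -26116 + I*sqrt(5689)/8 ≈ -26116.0 + 9.4282*I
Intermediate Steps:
G = -883
q = I*sqrt(5689)/8 (q = sqrt(-883 - 4806)/8 = sqrt(-5689)/8 = (I*sqrt(5689))/8 = I*sqrt(5689)/8 ≈ 9.4282*I)
(q - 415*6) - 23626 = (I*sqrt(5689)/8 - 415*6) - 23626 = (I*sqrt(5689)/8 - 2490) - 23626 = (-2490 + I*sqrt(5689)/8) - 23626 = -26116 + I*sqrt(5689)/8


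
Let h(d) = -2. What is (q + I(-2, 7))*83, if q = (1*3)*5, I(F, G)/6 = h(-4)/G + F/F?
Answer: 11205/7 ≈ 1600.7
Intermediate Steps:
I(F, G) = 6 - 12/G (I(F, G) = 6*(-2/G + F/F) = 6*(-2/G + 1) = 6*(1 - 2/G) = 6 - 12/G)
q = 15 (q = 3*5 = 15)
(q + I(-2, 7))*83 = (15 + (6 - 12/7))*83 = (15 + 30/7)*83 = (135/7)*83 = 11205/7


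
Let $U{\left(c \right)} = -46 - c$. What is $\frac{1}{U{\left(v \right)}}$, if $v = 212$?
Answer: $- \frac{1}{258} \approx -0.003876$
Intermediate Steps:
$\frac{1}{U{\left(v \right)}} = \frac{1}{-46 - 212} = \frac{1}{-258} = - \frac{1}{258}$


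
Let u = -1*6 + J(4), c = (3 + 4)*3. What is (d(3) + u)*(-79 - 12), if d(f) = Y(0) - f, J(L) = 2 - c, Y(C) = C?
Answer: 2548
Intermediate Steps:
c = 21 (c = 7*3 = 21)
J(L) = -19 (J(L) = 2 - 1*21 = 2 - 21 = -19)
d(f) = -f (d(f) = 0 - f = -f)
u = -25 (u = -1*6 - 19 = -6 - 19 = -25)
(d(3) + u)*(-79 - 12) = (-1*3 - 25)*(-79 - 12) = (-3 - 25)*(-91) = -28*(-91) = 2548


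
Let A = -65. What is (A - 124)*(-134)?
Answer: 25326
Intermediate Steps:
(A - 124)*(-134) = (-65 - 124)*(-134) = -189*(-134) = 25326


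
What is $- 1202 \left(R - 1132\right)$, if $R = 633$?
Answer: $599798$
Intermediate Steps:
$- 1202 \left(R - 1132\right) = - 1202 \left(633 - 1132\right) = \left(-1202\right) \left(-499\right) = 599798$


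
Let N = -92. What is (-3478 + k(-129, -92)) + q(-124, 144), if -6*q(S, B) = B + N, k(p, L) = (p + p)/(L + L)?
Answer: -961933/276 ≈ -3485.3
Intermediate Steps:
k(p, L) = p/L (k(p, L) = (2*p)/((2*L)) = (2*p)*(1/(2*L)) = p/L)
q(S, B) = 46/3 - B/6 (q(S, B) = -(B - 92)/6 = -(-92 + B)/6 = 46/3 - B/6)
(-3478 + k(-129, -92)) + q(-124, 144) = (-3478 - 129/(-92)) + (46/3 - 1/6*144) = (-3478 - 129*(-1/92)) + (46/3 - 24) = (-3478 + 129/92) - 26/3 = -319847/92 - 26/3 = -961933/276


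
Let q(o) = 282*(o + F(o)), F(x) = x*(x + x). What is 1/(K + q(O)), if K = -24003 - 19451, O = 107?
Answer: 1/6443956 ≈ 1.5518e-7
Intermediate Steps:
K = -43454
F(x) = 2*x² (F(x) = x*(2*x) = 2*x²)
q(o) = 282*o + 564*o² (q(o) = 282*(o + 2*o²) = 282*o + 564*o²)
1/(K + q(O)) = 1/(-43454 + 282*107*(1 + 2*107)) = 1/(-43454 + 282*107*(1 + 214)) = 1/(-43454 + 282*107*215) = 1/(-43454 + 6487410) = 1/6443956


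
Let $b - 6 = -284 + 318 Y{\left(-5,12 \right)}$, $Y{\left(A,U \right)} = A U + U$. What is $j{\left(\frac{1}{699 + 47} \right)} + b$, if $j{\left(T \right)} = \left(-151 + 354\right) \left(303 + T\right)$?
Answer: $\frac{34291585}{746} \approx 45967.0$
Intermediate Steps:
$Y{\left(A,U \right)} = U + A U$
$j{\left(T \right)} = 61509 + 203 T$ ($j{\left(T \right)} = 203 \left(303 + T\right) = 61509 + 203 T$)
$b = -15542$ ($b = 6 + \left(-284 + 318 \cdot 12 \left(1 - 5\right)\right) = 6 + \left(-284 + 318 \cdot 12 \left(-4\right)\right) = 6 + \left(-284 + 318 \left(-48\right)\right) = 6 - 15548 = -15542$)
$j{\left(\frac{1}{699 + 47} \right)} + b = \left(61509 + \frac{203}{699 + 47}\right) - 15542 = \left(61509 + \frac{203}{746}\right) - 15542 = \frac{45885917}{746} - 15542 = \frac{34291585}{746}$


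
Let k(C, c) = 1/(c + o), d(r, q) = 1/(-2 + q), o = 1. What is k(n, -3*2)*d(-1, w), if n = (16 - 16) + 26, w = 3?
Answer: -⅕ ≈ -0.20000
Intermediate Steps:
n = 26 (n = 0 + 26 = 26)
k(C, c) = 1/(1 + c) (k(C, c) = 1/(c + 1) = 1/(1 + c))
k(n, -3*2)*d(-1, w) = 1/((1 - 3*2)*(-2 + 3)) = 1/((1 - 6)*1) = 1/(-5) = -⅕*1 = -⅕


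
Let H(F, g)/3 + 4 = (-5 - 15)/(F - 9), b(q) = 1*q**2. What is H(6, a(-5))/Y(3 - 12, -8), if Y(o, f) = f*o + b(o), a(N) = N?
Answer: 8/153 ≈ 0.052288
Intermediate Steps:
b(q) = q**2
H(F, g) = -12 - 60/(-9 + F) (H(F, g) = -12 + 3*((-5 - 15)/(F - 9)) = -12 + 3*(-20/(-9 + F)) = -12 - 60/(-9 + F))
Y(o, f) = o**2 + f*o (Y(o, f) = f*o + o**2 = o**2 + f*o)
H(6, a(-5))/Y(3 - 12, -8) = (12*(4 - 1*6)/(-9 + 6))/(((3 - 12)*(-8 + (3 - 12)))) = (12*(4 - 6)/(-3))/((-9*(-8 - 9))) = (12*(-1/3)*(-2))/((-9*(-17))) = 8/153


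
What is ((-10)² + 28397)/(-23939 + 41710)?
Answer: 28497/17771 ≈ 1.6036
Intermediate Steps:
((-10)² + 28397)/(-23939 + 41710) = (100 + 28397)/17771 = 28497*(1/17771) = 28497/17771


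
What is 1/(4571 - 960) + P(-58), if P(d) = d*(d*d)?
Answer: -704549431/3611 ≈ -1.9511e+5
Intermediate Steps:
P(d) = d³ (P(d) = d*d² = d³)
1/(4571 - 960) + P(-58) = 1/(4571 - 960) + (-58)³ = 1/3611 - 195112 = -704549431/3611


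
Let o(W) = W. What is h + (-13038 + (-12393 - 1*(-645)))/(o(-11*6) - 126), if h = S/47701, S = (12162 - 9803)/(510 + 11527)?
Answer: 2371925002235/18373661984 ≈ 129.09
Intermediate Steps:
S = 2359/12037 ≈ 0.19598
h = 2359/574176937 (h = (2359/12037)/47701 = (2359/12037)*(1/47701) = 2359/574176937 ≈ 4.1085e-6)
h + (-13038 + (-12393 - 1*(-645)))/(o(-11*6) - 126) = 2359/574176937 + (-13038 + (-12393 - 1*(-645)))/(-11*6 - 126) = 2359/574176937 + (-13038 + (-12393 + 645))/(-66 - 126) = 2359/574176937 + (-13038 - 11748)/(-192) = 2359/574176937 - 24786*(-1/192) = 2359/574176937 + 4131/32 = 2371925002235/18373661984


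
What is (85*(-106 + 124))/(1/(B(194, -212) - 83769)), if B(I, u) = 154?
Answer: -127930950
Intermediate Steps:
(85*(-106 + 124))/(1/(B(194, -212) - 83769)) = (85*(-106 + 124))/(1/(154 - 83769)) = (85*18)/(1/(-83615)) = 1530/(-1/83615) = 1530*(-83615) = -127930950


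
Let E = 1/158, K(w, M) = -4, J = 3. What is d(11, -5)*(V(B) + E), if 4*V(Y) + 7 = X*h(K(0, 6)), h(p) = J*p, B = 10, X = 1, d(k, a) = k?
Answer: -16489/316 ≈ -52.180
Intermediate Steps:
h(p) = 3*p
E = 1/158 ≈ 0.0063291
V(Y) = -19/4 (V(Y) = -7/4 + (1*(3*(-4)))/4 = -7/4 + (1*(-12))/4 = -7/4 + (¼)*(-12) = -7/4 - 3 = -19/4)
d(11, -5)*(V(B) + E) = 11*(-19/4 + 1/158) = 11*(-1499/316) = -16489/316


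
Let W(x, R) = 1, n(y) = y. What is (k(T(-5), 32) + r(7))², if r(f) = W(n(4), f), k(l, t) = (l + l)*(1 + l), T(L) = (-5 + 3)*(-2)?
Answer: 1681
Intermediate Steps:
T(L) = 4 (T(L) = -2*(-2) = 4)
k(l, t) = 2*l*(1 + l) (k(l, t) = (2*l)*(1 + l) = 2*l*(1 + l))
r(f) = 1
(k(T(-5), 32) + r(7))² = (2*4*(1 + 4) + 1)² = (2*4*5 + 1)² = (40 + 1)² = 41² = 1681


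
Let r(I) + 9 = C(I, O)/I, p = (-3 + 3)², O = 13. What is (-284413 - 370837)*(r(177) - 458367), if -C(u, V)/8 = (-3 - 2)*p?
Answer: 300350874000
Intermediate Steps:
p = 0 (p = 0² = 0)
C(u, V) = 0 (C(u, V) = -8*(-3 - 2)*0 = -(-40)*0 = -8*0 = 0)
r(I) = -9 (r(I) = -9 + 0/I = -9 + 0 = -9)
(-284413 - 370837)*(r(177) - 458367) = (-284413 - 370837)*(-9 - 458367) = -655250*(-458376) = 300350874000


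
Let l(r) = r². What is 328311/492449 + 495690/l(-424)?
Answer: 151562241573/44265255712 ≈ 3.4240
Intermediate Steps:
328311/492449 + 495690/l(-424) = 328311/492449 + 495690/((-424)²) = 328311*(1/492449) + 495690/179776 = 328311/492449 + 495690*(1/179776) = 328311/492449 + 247845/89888 = 151562241573/44265255712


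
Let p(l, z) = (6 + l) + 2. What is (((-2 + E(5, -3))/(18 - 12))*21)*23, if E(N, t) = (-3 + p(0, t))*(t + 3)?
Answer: -161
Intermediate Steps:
p(l, z) = 8 + l
E(N, t) = 15 + 5*t (E(N, t) = (-3 + (8 + 0))*(t + 3) = (-3 + 8)*(3 + t) = 5*(3 + t) = 15 + 5*t)
(((-2 + E(5, -3))/(18 - 12))*21)*23 = (((-2 + (15 + 5*(-3)))/(18 - 12))*21)*23 = (((-2 + (15 - 15))/6)*21)*23 = (((-2 + 0)*(1/6))*21)*23 = (-2*1/6*21)*23 = -1/3*21*23 = -7*23 = -161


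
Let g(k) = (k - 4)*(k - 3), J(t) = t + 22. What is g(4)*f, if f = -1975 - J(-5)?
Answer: 0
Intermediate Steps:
J(t) = 22 + t
g(k) = (-4 + k)*(-3 + k)
f = -1992 (f = -1975 - (22 - 5) = -1975 - 1*17 = -1975 - 17 = -1992)
g(4)*f = (12 + 4² - 7*4)*(-1992) = (12 + 16 - 28)*(-1992) = 0*(-1992) = 0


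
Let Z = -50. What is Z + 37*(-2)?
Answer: -124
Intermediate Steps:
Z + 37*(-2) = -50 + 37*(-2) = -50 - 74 = -124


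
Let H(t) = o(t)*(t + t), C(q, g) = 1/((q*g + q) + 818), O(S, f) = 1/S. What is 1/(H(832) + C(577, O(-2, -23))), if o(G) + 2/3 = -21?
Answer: -6639/239358074 ≈ -2.7737e-5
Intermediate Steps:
o(G) = -65/3 (o(G) = -2/3 - 21 = -65/3)
C(q, g) = 1/(818 + q + g*q) (C(q, g) = 1/((g*q + q) + 818) = 1/((q + g*q) + 818) = 1/(818 + q + g*q))
H(t) = -130*t/3 (H(t) = -65*(t + t)/3 = -130*t/3)
1/(H(832) + C(577, O(-2, -23))) = 1/(-130/3*832 + 1/(818 + 577 + 577/(-2))) = 1/(-108160/3 + 1/(818 + 577 - 1/2*577)) = 1/(-108160/3 + 1/(818 + 577 - 577/2)) = 1/(-108160/3 + 1/(2213/2)) = 1/(-108160/3 + 2/2213) = 1/(-239358074/6639) = -6639/239358074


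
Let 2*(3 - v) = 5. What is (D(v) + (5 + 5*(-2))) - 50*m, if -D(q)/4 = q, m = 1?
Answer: -57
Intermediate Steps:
v = ½ (v = 3 - ½*5 = 3 - 5/2 = ½ ≈ 0.50000)
D(q) = -4*q
(D(v) + (5 + 5*(-2))) - 50*m = (-4*½ + (5 + 5*(-2))) - 50*1 = (-2 + (5 - 10)) - 50 = (-2 - 5) - 50 = -7 - 50 = -57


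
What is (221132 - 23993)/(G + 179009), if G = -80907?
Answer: 197139/98102 ≈ 2.0095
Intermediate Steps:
(221132 - 23993)/(G + 179009) = (221132 - 23993)/(-80907 + 179009) = 197139/98102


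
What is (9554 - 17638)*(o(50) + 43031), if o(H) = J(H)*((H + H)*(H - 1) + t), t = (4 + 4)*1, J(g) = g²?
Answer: -99538542604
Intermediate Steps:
t = 8 (t = 8*1 = 8)
o(H) = H²*(8 + 2*H*(-1 + H)) (o(H) = H²*((H + H)*(H - 1) + 8) = H²*((2*H)*(-1 + H) + 8) = H²*(2*H*(-1 + H) + 8) = H²*(8 + 2*H*(-1 + H)))
(9554 - 17638)*(o(50) + 43031) = (9554 - 17638)*(2*50²*(4 + 50² - 1*50) + 43031) = -8084*(2*2500*(4 + 2500 - 50) + 43031) = -8084*(2*2500*2454 + 43031) = -8084*(12270000 + 43031) = -8084*12313031 = -99538542604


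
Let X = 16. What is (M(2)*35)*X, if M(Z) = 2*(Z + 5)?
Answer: 7840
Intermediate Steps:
M(Z) = 10 + 2*Z (M(Z) = 2*(5 + Z) = 10 + 2*Z)
(M(2)*35)*X = ((10 + 2*2)*35)*16 = ((10 + 4)*35)*16 = (14*35)*16 = 490*16 = 7840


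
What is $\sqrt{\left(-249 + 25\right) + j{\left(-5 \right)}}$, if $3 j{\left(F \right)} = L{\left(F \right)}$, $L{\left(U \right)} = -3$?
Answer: $15 i \approx 15.0 i$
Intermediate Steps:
$j{\left(F \right)} = -1$ ($j{\left(F \right)} = \frac{1}{3} \left(-3\right) = -1$)
$\sqrt{\left(-249 + 25\right) + j{\left(-5 \right)}} = \sqrt{\left(-249 + 25\right) - 1} = \sqrt{-224 - 1} = \sqrt{-225} = 15 i$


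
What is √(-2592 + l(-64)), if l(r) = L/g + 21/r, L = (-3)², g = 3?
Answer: 3*I*√18413/8 ≈ 50.885*I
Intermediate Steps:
L = 9
l(r) = 3 + 21/r (l(r) = 9/3 + 21/r = 9*(⅓) + 21/r = 3 + 21/r)
√(-2592 + l(-64)) = √(-2592 + (3 + 21/(-64))) = √(-2592 + (3 + 21*(-1/64))) = √(-2592 + (3 - 21/64)) = √(-2592 + 171/64) = √(-165717/64) = 3*I*√18413/8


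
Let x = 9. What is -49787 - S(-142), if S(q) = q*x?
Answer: -48509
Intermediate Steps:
S(q) = 9*q (S(q) = q*9 = 9*q)
-49787 - S(-142) = -49787 - 9*(-142) = -49787 - 1*(-1278) = -49787 + 1278 = -48509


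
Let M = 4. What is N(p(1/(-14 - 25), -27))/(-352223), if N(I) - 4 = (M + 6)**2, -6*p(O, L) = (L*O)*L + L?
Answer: -104/352223 ≈ -0.00029527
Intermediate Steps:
p(O, L) = -L/6 - O*L**2/6 (p(O, L) = -((L*O)*L + L)/6 = -(O*L**2 + L)/6 = -(L + O*L**2)/6 = -L/6 - O*L**2/6)
N(I) = 104 (N(I) = 4 + (4 + 6)**2 = 4 + 10**2 = 4 + 100 = 104)
N(p(1/(-14 - 25), -27))/(-352223) = 104/(-352223) = 104*(-1/352223) = -104/352223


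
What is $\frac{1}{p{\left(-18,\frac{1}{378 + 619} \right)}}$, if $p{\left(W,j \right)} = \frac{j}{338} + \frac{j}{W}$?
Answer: $- \frac{1516437}{80} \approx -18955.0$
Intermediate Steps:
$p{\left(W,j \right)} = \frac{j}{338} + \frac{j}{W}$ ($p{\left(W,j \right)} = j \frac{1}{338} + \frac{j}{W} = \frac{j}{338} + \frac{j}{W}$)
$\frac{1}{p{\left(-18,\frac{1}{378 + 619} \right)}} = \frac{1}{\frac{1}{338 \left(378 + 619\right)} + \frac{1}{\left(378 + 619\right) \left(-18\right)}} = \frac{1}{\frac{1}{338 \cdot 997} + \frac{1}{997} \left(- \frac{1}{18}\right)} = \frac{1}{\frac{1}{338} \cdot \frac{1}{997} + \frac{1}{997} \left(- \frac{1}{18}\right)} = \frac{1}{\frac{1}{336986} - \frac{1}{17946}} = \frac{1}{- \frac{80}{1516437}} = - \frac{1516437}{80}$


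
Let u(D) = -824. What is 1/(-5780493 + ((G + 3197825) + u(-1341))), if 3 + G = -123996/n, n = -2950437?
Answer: -983479/2540813037773 ≈ -3.8707e-7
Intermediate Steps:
G = -2909105/983479 (G = -3 - 123996/(-2950437) = -3 - 123996*(-1/2950437) = -3 + 41332/983479 = -2909105/983479 ≈ -2.9580)
1/(-5780493 + ((G + 3197825) + u(-1341))) = 1/(-5780493 + ((-2909105/983479 + 3197825) - 824)) = 1/(-5780493 + (3144990824070/983479 - 824)) = 1/(-5780493 + 3144180437374/983479) = 1/(-2540813037773/983479) = -983479/2540813037773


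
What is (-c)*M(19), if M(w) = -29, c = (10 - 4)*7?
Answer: 1218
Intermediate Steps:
c = 42 (c = 6*7 = 42)
(-c)*M(19) = -1*42*(-29) = -42*(-29) = 1218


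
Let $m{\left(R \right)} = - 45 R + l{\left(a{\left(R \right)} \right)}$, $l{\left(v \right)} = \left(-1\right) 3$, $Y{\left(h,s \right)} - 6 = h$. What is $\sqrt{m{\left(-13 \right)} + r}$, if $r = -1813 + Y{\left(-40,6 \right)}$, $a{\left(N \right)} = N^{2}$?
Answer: $i \sqrt{1265} \approx 35.567 i$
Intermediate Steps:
$Y{\left(h,s \right)} = 6 + h$
$l{\left(v \right)} = -3$
$r = -1847$ ($r = -1813 + \left(6 - 40\right) = -1813 - 34 = -1847$)
$m{\left(R \right)} = -3 - 45 R$ ($m{\left(R \right)} = - 45 R - 3 = -3 - 45 R$)
$\sqrt{m{\left(-13 \right)} + r} = \sqrt{\left(-3 - -585\right) - 1847} = \sqrt{\left(-3 + 585\right) - 1847} = \sqrt{582 - 1847} = \sqrt{-1265} = i \sqrt{1265}$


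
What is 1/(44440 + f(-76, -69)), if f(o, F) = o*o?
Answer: 1/50216 ≈ 1.9914e-5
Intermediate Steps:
f(o, F) = o²
1/(44440 + f(-76, -69)) = 1/(44440 + (-76)²) = 1/(44440 + 5776) = 1/50216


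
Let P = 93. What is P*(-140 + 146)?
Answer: 558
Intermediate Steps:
P*(-140 + 146) = 93*(-140 + 146) = 93*6 = 558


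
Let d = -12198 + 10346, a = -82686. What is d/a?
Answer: 926/41343 ≈ 0.022398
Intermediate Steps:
d = -1852
d/a = -1852/(-82686) = -1852*(-1/82686) = 926/41343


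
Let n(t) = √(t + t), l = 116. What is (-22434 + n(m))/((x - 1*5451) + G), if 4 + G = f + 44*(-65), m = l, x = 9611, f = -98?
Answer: -11217/599 + √58/599 ≈ -18.714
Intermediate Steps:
m = 116
G = -2962 (G = -4 + (-98 + 44*(-65)) = -4 + (-98 - 2860) = -4 - 2958 = -2962)
n(t) = √2*√t (n(t) = √(2*t) = √2*√t)
(-22434 + n(m))/((x - 1*5451) + G) = (-22434 + √2*√116)/((9611 - 1*5451) - 2962) = (-22434 + √2*(2*√29))/((9611 - 5451) - 2962) = (-22434 + 2*√58)/(4160 - 2962) = (-22434 + 2*√58)/1198 = (-22434 + 2*√58)*(1/1198) = -11217/599 + √58/599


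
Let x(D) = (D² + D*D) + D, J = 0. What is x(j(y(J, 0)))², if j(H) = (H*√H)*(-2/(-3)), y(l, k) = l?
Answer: 0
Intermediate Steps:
j(H) = 2*H^(3/2)/3 (j(H) = H^(3/2)*(-2*(-⅓)) = H^(3/2)*(⅔) = 2*H^(3/2)/3)
x(D) = D + 2*D² (x(D) = (D² + D²) + D = 2*D² + D = D + 2*D²)
x(j(y(J, 0)))² = ((2*0^(3/2)/3)*(1 + 2*(2*0^(3/2)/3)))² = (((⅔)*0)*(1 + 2*((⅔)*0)))² = (0*(1 + 2*0))² = (0*(1 + 0))² = (0*1)² = 0² = 0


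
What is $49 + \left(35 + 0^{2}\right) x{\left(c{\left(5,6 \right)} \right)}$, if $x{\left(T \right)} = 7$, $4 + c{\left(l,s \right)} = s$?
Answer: $294$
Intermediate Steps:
$c{\left(l,s \right)} = -4 + s$
$49 + \left(35 + 0^{2}\right) x{\left(c{\left(5,6 \right)} \right)} = 49 + \left(35 + 0^{2}\right) 7 = 49 + \left(35 + 0\right) 7 = 49 + 35 \cdot 7 = 49 + 245 = 294$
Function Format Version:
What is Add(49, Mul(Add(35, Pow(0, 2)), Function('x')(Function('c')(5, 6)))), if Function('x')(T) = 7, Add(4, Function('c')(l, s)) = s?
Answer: 294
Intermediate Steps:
Function('c')(l, s) = Add(-4, s)
Add(49, Mul(Add(35, Pow(0, 2)), Function('x')(Function('c')(5, 6)))) = Add(49, Mul(Add(35, Pow(0, 2)), 7)) = Add(49, Mul(Add(35, 0), 7)) = Add(49, Mul(35, 7)) = Add(49, 245) = 294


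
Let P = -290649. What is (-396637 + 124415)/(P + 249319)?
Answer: 136111/20665 ≈ 6.5865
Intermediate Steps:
(-396637 + 124415)/(P + 249319) = (-396637 + 124415)/(-290649 + 249319) = -272222/(-41330) = -272222*(-1/41330) = 136111/20665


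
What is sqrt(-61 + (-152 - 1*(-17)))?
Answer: 14*I ≈ 14.0*I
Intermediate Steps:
sqrt(-61 + (-152 - 1*(-17))) = sqrt(-61 + (-152 + 17)) = sqrt(-61 - 135) = sqrt(-196) = 14*I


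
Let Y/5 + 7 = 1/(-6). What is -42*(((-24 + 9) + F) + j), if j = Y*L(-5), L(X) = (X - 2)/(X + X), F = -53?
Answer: 7819/2 ≈ 3909.5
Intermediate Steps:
L(X) = (-2 + X)/(2*X) (L(X) = (-2 + X)/((2*X)) = (-2 + X)*(1/(2*X)) = (-2 + X)/(2*X))
Y = -215/6 (Y = -35 + 5/(-6) = -35 + 5*(-⅙) = -35 - ⅚ = -215/6 ≈ -35.833)
j = -301/12 (j = -215*(-2 - 5)/(12*(-5)) = -215*(-1)*(-7)/(12*5) = -215/6*7/10 = -301/12 ≈ -25.083)
-42*(((-24 + 9) + F) + j) = -42*(((-24 + 9) - 53) - 301/12) = -42*((-15 - 53) - 301/12) = -42*(-68 - 301/12) = -42*(-1117/12) = 7819/2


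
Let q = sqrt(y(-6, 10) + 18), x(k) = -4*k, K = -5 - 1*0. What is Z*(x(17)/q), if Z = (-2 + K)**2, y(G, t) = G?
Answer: -1666*sqrt(3)/3 ≈ -961.87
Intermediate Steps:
K = -5 (K = -5 + 0 = -5)
q = 2*sqrt(3) (q = sqrt(-6 + 18) = sqrt(12) = 2*sqrt(3) ≈ 3.4641)
Z = 49 (Z = (-2 - 5)**2 = (-7)**2 = 49)
Z*(x(17)/q) = 49*((-4*17)/((2*sqrt(3)))) = 49*(-34*sqrt(3)/3) = -1666*sqrt(3)/3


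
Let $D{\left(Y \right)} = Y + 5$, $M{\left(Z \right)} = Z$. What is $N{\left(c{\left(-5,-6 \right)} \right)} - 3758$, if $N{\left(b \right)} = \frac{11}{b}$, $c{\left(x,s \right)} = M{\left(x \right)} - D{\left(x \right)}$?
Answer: $- \frac{18801}{5} \approx -3760.2$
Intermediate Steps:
$D{\left(Y \right)} = 5 + Y$
$c{\left(x,s \right)} = -5$ ($c{\left(x,s \right)} = x - \left(5 + x\right) = -5$)
$N{\left(c{\left(-5,-6 \right)} \right)} - 3758 = \frac{11}{-5} - 3758 = 11 \left(- \frac{1}{5}\right) - 3758 = - \frac{11}{5} - 3758 = - \frac{18801}{5}$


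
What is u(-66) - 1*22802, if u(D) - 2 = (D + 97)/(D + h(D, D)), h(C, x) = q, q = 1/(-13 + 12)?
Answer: -1527631/67 ≈ -22800.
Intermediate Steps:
q = -1 (q = 1/(-1) = -1)
h(C, x) = -1
u(D) = 2 + (97 + D)/(-1 + D) (u(D) = 2 + (D + 97)/(D - 1) = 2 + (97 + D)/(-1 + D))
u(-66) - 1*22802 = (95 + 3*(-66))/(-1 - 66) - 1*22802 = (95 - 198)/(-67) - 22802 = -1/67*(-103) - 22802 = 103/67 - 22802 = -1527631/67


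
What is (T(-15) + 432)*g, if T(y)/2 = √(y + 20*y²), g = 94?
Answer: 40608 + 188*√4485 ≈ 53198.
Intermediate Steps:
T(y) = 2*√(y + 20*y²)
(T(-15) + 432)*g = (2*√(-15*(1 + 20*(-15))) + 432)*94 = (2*√(-15*(1 - 300)) + 432)*94 = (2*√(-15*(-299)) + 432)*94 = (2*√4485 + 432)*94 = (432 + 2*√4485)*94 = 40608 + 188*√4485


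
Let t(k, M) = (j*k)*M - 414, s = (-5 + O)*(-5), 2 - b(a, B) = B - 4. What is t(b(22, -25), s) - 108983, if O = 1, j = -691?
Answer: -537817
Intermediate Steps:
b(a, B) = 6 - B (b(a, B) = 2 - (B - 4) = 2 - (-4 + B) = 2 + (4 - B) = 6 - B)
s = 20 (s = (-5 + 1)*(-5) = -4*(-5) = 20)
t(k, M) = -414 - 691*M*k (t(k, M) = (-691*k)*M - 414 = -691*M*k - 414 = -414 - 691*M*k)
t(b(22, -25), s) - 108983 = (-414 - 691*20*(6 - 1*(-25))) - 108983 = (-414 - 691*20*(6 + 25)) - 108983 = (-414 - 691*20*31) - 108983 = (-414 - 428420) - 108983 = -428834 - 108983 = -537817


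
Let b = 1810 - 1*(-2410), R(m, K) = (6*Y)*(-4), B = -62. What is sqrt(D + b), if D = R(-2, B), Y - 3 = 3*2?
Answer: 2*sqrt(1001) ≈ 63.277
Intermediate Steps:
Y = 9 (Y = 3 + 3*2 = 3 + 6 = 9)
R(m, K) = -216 (R(m, K) = (6*9)*(-4) = 54*(-4) = -216)
D = -216
b = 4220 (b = 1810 + 2410 = 4220)
sqrt(D + b) = sqrt(-216 + 4220) = sqrt(4004) = 2*sqrt(1001)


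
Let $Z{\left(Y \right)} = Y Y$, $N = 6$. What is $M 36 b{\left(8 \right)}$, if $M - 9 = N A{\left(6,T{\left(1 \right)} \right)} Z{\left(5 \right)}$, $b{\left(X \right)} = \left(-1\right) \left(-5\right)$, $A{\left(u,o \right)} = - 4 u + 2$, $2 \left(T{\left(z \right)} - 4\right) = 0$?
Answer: $-592380$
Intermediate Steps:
$T{\left(z \right)} = 4$ ($T{\left(z \right)} = 4 + \frac{1}{2} \cdot 0 = 4 + 0 = 4$)
$Z{\left(Y \right)} = Y^{2}$
$A{\left(u,o \right)} = 2 - 4 u$
$b{\left(X \right)} = 5$
$M = -3291$ ($M = 9 + 6 \left(2 - 24\right) 5^{2} = 9 + 6 \left(2 - 24\right) 25 = 9 + 6 \left(-22\right) 25 = 9 - 3300 = -3291$)
$M 36 b{\left(8 \right)} = \left(-3291\right) 36 \cdot 5 = \left(-118476\right) 5 = -592380$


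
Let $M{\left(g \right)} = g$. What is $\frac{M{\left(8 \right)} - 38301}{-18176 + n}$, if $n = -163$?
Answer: $\frac{38293}{18339} \approx 2.0881$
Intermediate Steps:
$\frac{M{\left(8 \right)} - 38301}{-18176 + n} = \frac{8 - 38301}{-18176 - 163} = - \frac{38293}{-18339} = \left(-38293\right) \left(- \frac{1}{18339}\right) = \frac{38293}{18339}$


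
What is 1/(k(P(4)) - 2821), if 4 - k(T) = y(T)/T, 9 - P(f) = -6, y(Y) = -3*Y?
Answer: -1/2814 ≈ -0.00035537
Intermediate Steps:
P(f) = 15 (P(f) = 9 - 1*(-6) = 9 + 6 = 15)
k(T) = 7 (k(T) = 4 - (-3*T)/T = 4 - 1*(-3) = 4 + 3 = 7)
1/(k(P(4)) - 2821) = 1/(7 - 2821) = 1/(-2814) = -1/2814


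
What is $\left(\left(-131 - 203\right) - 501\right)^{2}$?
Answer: $697225$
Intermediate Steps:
$\left(\left(-131 - 203\right) - 501\right)^{2} = \left(-334 - 501\right)^{2} = \left(-835\right)^{2} = 697225$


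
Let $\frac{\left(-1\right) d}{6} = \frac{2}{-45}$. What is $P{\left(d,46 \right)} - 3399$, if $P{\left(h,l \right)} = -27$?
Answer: $-3426$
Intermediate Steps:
$d = \frac{4}{15}$ ($d = - 6 \frac{2}{-45} = - 6 \cdot 2 \left(- \frac{1}{45}\right) = \left(-6\right) \left(- \frac{2}{45}\right) = \frac{4}{15} \approx 0.26667$)
$P{\left(d,46 \right)} - 3399 = -27 - 3399 = -3426$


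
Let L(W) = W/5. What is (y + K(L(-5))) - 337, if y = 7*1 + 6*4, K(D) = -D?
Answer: -305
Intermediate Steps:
L(W) = W/5 (L(W) = W*(⅕) = W/5)
y = 31 (y = 7 + 24 = 31)
(y + K(L(-5))) - 337 = (31 - (-5)/5) - 337 = (31 - 1*(-1)) - 337 = (31 + 1) - 337 = 32 - 337 = -305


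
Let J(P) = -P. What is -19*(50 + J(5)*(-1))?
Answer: -1045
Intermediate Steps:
-19*(50 + J(5)*(-1)) = -19*(50 - 1*5*(-1)) = -19*(50 - 5*(-1)) = -19*(50 + 5) = -19*55 = -1045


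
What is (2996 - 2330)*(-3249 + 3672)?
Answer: 281718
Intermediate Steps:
(2996 - 2330)*(-3249 + 3672) = 666*423 = 281718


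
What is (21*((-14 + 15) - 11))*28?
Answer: -5880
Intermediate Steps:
(21*((-14 + 15) - 11))*28 = (21*(1 - 11))*28 = (21*(-10))*28 = -210*28 = -5880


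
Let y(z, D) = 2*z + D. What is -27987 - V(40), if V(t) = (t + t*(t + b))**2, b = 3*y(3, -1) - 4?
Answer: -4354387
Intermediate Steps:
y(z, D) = D + 2*z
b = 11 (b = 3*(-1 + 2*3) - 4 = 3*(-1 + 6) - 4 = 3*5 - 4 = 15 - 4 = 11)
V(t) = (t + t*(11 + t))**2 (V(t) = (t + t*(t + 11))**2 = (t + t*(11 + t))**2)
-27987 - V(40) = -27987 - 40**2*(12 + 40)**2 = -27987 - 1600*52**2 = -27987 - 1600*2704 = -27987 - 1*4326400 = -27987 - 4326400 = -4354387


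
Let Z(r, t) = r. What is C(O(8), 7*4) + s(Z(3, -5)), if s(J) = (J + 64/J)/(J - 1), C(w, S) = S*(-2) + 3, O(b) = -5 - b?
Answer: -245/6 ≈ -40.833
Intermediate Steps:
C(w, S) = 3 - 2*S (C(w, S) = -2*S + 3 = 3 - 2*S)
s(J) = (J + 64/J)/(-1 + J)
C(O(8), 7*4) + s(Z(3, -5)) = (3 - 14*4) + (64 + 3²)/(3*(-1 + 3)) = (3 - 2*28) + (⅓)*(64 + 9)/2 = (3 - 56) + (⅓)*(½)*73 = -53 + 73/6 = -245/6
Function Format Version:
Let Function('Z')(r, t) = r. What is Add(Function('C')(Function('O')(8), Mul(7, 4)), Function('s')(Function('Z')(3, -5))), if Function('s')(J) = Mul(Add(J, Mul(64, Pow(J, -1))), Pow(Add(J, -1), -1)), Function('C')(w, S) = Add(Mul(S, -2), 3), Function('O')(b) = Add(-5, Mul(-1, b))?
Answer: Rational(-245, 6) ≈ -40.833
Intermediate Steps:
Function('C')(w, S) = Add(3, Mul(-2, S)) (Function('C')(w, S) = Add(Mul(-2, S), 3) = Add(3, Mul(-2, S)))
Function('s')(J) = Mul(Pow(Add(-1, J), -1), Add(J, Mul(64, Pow(J, -1)))) (Function('s')(J) = Mul(Add(J, Mul(64, Pow(J, -1))), Pow(Add(-1, J), -1)) = Mul(Pow(Add(-1, J), -1), Add(J, Mul(64, Pow(J, -1)))))
Add(Function('C')(Function('O')(8), Mul(7, 4)), Function('s')(Function('Z')(3, -5))) = Add(Add(3, Mul(-2, Mul(7, 4))), Mul(Pow(3, -1), Pow(Add(-1, 3), -1), Add(64, Pow(3, 2)))) = Add(Add(3, Mul(-2, 28)), Mul(Rational(1, 3), Pow(2, -1), Add(64, 9))) = Add(Add(3, -56), Mul(Rational(1, 3), Rational(1, 2), 73)) = Add(-53, Rational(73, 6)) = Rational(-245, 6)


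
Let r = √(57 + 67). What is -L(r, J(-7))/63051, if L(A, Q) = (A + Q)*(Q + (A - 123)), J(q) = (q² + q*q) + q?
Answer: 2788/63051 - 118*√31/63051 ≈ 0.033798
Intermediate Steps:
J(q) = q + 2*q² (J(q) = (q² + q²) + q = 2*q² + q = q + 2*q²)
r = 2*√31 (r = √124 = 2*√31 ≈ 11.136)
L(A, Q) = (A + Q)*(-123 + A + Q) (L(A, Q) = (A + Q)*(Q + (-123 + A)) = (A + Q)*(-123 + A + Q))
-L(r, J(-7))/63051 = -((2*√31)² + (-7*(1 + 2*(-7)))² - 246*√31 - (-861)*(1 + 2*(-7)) + 2*(2*√31)*(-7*(1 + 2*(-7))))/63051 = -(124 + (-7*(1 - 14))² - 246*√31 - (-861)*(1 - 14) + 2*(2*√31)*(-7*(1 - 14)))/63051 = -(124 + (-7*(-13))² - 246*√31 - (-861)*(-13) + 2*(2*√31)*(-7*(-13)))/63051 = -(124 + 91² - 246*√31 - 123*91 + 2*(2*√31)*91)/63051 = -(124 + 8281 - 246*√31 - 11193 + 364*√31)/63051 = -(-2788 + 118*√31)/63051 = -(-2788/63051 + 118*√31/63051) = 2788/63051 - 118*√31/63051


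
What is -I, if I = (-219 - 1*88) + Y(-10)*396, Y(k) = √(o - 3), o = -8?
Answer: 307 - 396*I*√11 ≈ 307.0 - 1313.4*I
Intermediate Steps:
Y(k) = I*√11 (Y(k) = √(-8 - 3) = √(-11) = I*√11)
I = -307 + 396*I*√11 (I = (-219 - 1*88) + (I*√11)*396 = (-219 - 88) + 396*I*√11 = -307 + 396*I*√11 ≈ -307.0 + 1313.4*I)
-I = -(-307 + 396*I*√11) = 307 - 396*I*√11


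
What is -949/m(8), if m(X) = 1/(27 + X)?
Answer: -33215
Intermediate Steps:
-949/m(8) = -949/(1/(27 + 8)) = -949/(1/35) = -949/1/35 = -949*35 = -33215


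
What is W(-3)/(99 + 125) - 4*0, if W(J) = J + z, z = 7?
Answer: 1/56 ≈ 0.017857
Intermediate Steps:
W(J) = 7 + J (W(J) = J + 7 = 7 + J)
W(-3)/(99 + 125) - 4*0 = (7 - 3)/(99 + 125) - 4*0 = 4/224 + 0 = (1/224)*4 + 0 = 1/56 + 0 = 1/56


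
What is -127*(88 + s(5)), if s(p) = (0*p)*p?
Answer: -11176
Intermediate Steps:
s(p) = 0 (s(p) = 0*p = 0)
-127*(88 + s(5)) = -127*(88 + 0) = -127*88 = -11176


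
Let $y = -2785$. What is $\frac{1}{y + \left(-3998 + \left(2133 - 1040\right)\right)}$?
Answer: $- \frac{1}{5690} \approx -0.00017575$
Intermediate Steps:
$\frac{1}{y + \left(-3998 + \left(2133 - 1040\right)\right)} = \frac{1}{-2785 + \left(-3998 + \left(2133 - 1040\right)\right)} = \frac{1}{-2785 + \left(-3998 + 1093\right)} = \frac{1}{-2785 - 2905} = \frac{1}{-5690} = - \frac{1}{5690}$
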